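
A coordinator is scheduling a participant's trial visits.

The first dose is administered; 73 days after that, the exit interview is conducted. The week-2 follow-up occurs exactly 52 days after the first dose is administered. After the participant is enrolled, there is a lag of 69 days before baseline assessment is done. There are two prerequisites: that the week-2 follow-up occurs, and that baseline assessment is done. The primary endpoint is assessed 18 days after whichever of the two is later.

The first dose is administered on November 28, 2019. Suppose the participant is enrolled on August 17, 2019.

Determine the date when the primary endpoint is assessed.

February 6, 2020

The first dose is administered: Nov 28, 2019.
The week-2 follow-up occurs: Nov 28, 2019 + 52 days = Jan 19, 2020.
The participant is enrolled: Aug 17, 2019.
Baseline assessment is done: Aug 17, 2019 + 69 days = Oct 25, 2019.
Both prerequisites met — the week-2 follow-up occurs (Jan 19, 2020), baseline assessment is done (Oct 25, 2019); the later is Jan 19, 2020.
The primary endpoint is assessed: Jan 19, 2020 + 18 days = Feb 6, 2020.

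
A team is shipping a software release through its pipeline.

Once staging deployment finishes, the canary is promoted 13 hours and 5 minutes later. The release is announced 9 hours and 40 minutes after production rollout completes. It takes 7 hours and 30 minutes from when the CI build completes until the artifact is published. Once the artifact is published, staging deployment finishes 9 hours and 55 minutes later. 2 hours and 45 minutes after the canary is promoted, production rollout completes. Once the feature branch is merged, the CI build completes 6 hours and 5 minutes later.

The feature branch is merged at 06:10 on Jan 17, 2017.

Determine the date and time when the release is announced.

07:10 on Jan 19, 2017

The feature branch is merged: 06:10 Jan 17, 2017.
The CI build completes: 06:10 Jan 17, 2017 + 6h05m = 12:15 Jan 17, 2017.
The artifact is published: 12:15 Jan 17, 2017 + 7h30m = 19:45 Jan 17, 2017.
Staging deployment finishes: 19:45 Jan 17, 2017 + 9h55m = 05:40 Jan 18, 2017.
The canary is promoted: 05:40 Jan 18, 2017 + 13h05m = 18:45 Jan 18, 2017.
Production rollout completes: 18:45 Jan 18, 2017 + 2h45m = 21:30 Jan 18, 2017.
The release is announced: 21:30 Jan 18, 2017 + 9h40m = 07:10 Jan 19, 2017.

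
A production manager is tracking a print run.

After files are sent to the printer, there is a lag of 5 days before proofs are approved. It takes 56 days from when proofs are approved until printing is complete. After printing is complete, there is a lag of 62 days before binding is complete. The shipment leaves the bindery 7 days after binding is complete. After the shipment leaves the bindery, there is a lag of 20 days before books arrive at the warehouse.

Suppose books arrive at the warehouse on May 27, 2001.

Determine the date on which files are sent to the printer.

Books arrive at the warehouse: May 27, 2001.
The shipment leaves the bindery: May 27, 2001 − 20 days = May 7, 2001.
Binding is complete: May 7, 2001 − 7 days = Apr 30, 2001.
Printing is complete: Apr 30, 2001 − 62 days = Feb 27, 2001.
Proofs are approved: Feb 27, 2001 − 56 days = Jan 2, 2001.
Files are sent to the printer: Jan 2, 2001 − 5 days = Dec 28, 2000.

Dec 28, 2000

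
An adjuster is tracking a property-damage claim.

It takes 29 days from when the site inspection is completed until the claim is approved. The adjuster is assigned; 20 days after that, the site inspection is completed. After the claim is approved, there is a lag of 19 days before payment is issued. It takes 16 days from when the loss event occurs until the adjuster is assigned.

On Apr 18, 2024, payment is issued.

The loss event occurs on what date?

Payment is issued: Apr 18, 2024.
The claim is approved: Apr 18, 2024 − 19 days = Mar 30, 2024.
The site inspection is completed: Mar 30, 2024 − 29 days = Mar 1, 2024.
The adjuster is assigned: Mar 1, 2024 − 20 days = Feb 10, 2024.
The loss event occurs: Feb 10, 2024 − 16 days = Jan 25, 2024.

Jan 25, 2024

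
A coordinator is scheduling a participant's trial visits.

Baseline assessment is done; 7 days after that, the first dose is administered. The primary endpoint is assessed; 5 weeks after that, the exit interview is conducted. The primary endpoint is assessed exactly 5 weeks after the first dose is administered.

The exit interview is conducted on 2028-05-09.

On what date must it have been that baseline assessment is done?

2028-02-22

The exit interview is conducted: May 9, 2028.
The primary endpoint is assessed: May 9, 2028 − 5 weeks = Apr 4, 2028.
The first dose is administered: Apr 4, 2028 − 5 weeks = Feb 29, 2028.
Baseline assessment is done: Feb 29, 2028 − 7 days = Feb 22, 2028.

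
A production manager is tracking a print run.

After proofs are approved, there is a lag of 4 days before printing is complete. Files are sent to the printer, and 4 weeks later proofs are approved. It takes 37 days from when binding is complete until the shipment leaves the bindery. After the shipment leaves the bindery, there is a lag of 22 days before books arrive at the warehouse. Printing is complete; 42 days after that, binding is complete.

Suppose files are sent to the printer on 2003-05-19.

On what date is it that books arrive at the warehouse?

2003-09-29

Files are sent to the printer: May 19, 2003.
Proofs are approved: May 19, 2003 + 4 weeks = Jun 16, 2003.
Printing is complete: Jun 16, 2003 + 4 days = Jun 20, 2003.
Binding is complete: Jun 20, 2003 + 42 days = Aug 1, 2003.
The shipment leaves the bindery: Aug 1, 2003 + 37 days = Sep 7, 2003.
Books arrive at the warehouse: Sep 7, 2003 + 22 days = Sep 29, 2003.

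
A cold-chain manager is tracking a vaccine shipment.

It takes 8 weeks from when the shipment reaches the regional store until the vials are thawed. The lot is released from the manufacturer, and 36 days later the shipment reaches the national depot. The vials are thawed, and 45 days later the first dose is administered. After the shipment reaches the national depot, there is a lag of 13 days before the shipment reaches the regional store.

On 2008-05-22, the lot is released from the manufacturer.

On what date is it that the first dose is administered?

The lot is released from the manufacturer: May 22, 2008.
The shipment reaches the national depot: May 22, 2008 + 36 days = Jun 27, 2008.
The shipment reaches the regional store: Jun 27, 2008 + 13 days = Jul 10, 2008.
The vials are thawed: Jul 10, 2008 + 8 weeks = Sep 4, 2008.
The first dose is administered: Sep 4, 2008 + 45 days = Oct 19, 2008.

2008-10-19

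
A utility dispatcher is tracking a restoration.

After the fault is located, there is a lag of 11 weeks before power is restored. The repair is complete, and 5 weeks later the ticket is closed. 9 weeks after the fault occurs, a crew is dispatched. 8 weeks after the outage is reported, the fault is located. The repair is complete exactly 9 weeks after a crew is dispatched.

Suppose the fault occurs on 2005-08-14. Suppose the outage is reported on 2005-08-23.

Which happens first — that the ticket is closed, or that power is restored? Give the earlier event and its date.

The fault occurs: Aug 14, 2005.
A crew is dispatched: Aug 14, 2005 + 9 weeks = Oct 16, 2005.
The repair is complete: Oct 16, 2005 + 9 weeks = Dec 18, 2005.
The ticket is closed: Dec 18, 2005 + 5 weeks = Jan 22, 2006.
The outage is reported: Aug 23, 2005.
The fault is located: Aug 23, 2005 + 8 weeks = Oct 18, 2005.
Power is restored: Oct 18, 2005 + 11 weeks = Jan 3, 2006.
Comparing: the ticket is closed on Jan 22, 2006 vs power is restored on Jan 3, 2006. Earlier: power is restored.

Power is restored — 2006-01-03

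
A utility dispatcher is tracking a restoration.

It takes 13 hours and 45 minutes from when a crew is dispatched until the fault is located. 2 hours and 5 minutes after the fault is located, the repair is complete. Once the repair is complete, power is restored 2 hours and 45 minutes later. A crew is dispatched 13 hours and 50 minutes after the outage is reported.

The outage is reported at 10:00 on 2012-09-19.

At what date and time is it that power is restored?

The outage is reported: 10:00 Sep 19, 2012.
A crew is dispatched: 10:00 Sep 19, 2012 + 13h50m = 23:50 Sep 19, 2012.
The fault is located: 23:50 Sep 19, 2012 + 13h45m = 13:35 Sep 20, 2012.
The repair is complete: 13:35 Sep 20, 2012 + 2h05m = 15:40 Sep 20, 2012.
Power is restored: 15:40 Sep 20, 2012 + 2h45m = 18:25 Sep 20, 2012.

18:25 on 2012-09-20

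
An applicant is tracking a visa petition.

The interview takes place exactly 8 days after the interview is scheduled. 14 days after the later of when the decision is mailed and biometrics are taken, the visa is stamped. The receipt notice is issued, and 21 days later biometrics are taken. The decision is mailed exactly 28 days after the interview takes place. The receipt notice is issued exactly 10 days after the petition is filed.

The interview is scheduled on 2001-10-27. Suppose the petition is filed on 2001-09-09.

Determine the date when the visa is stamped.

The interview is scheduled: Oct 27, 2001.
The interview takes place: Oct 27, 2001 + 8 days = Nov 4, 2001.
The decision is mailed: Nov 4, 2001 + 28 days = Dec 2, 2001.
The petition is filed: Sep 9, 2001.
The receipt notice is issued: Sep 9, 2001 + 10 days = Sep 19, 2001.
Biometrics are taken: Sep 19, 2001 + 21 days = Oct 10, 2001.
Both prerequisites met — the decision is mailed (Dec 2, 2001), biometrics are taken (Oct 10, 2001); the later is Dec 2, 2001.
The visa is stamped: Dec 2, 2001 + 14 days = Dec 16, 2001.

2001-12-16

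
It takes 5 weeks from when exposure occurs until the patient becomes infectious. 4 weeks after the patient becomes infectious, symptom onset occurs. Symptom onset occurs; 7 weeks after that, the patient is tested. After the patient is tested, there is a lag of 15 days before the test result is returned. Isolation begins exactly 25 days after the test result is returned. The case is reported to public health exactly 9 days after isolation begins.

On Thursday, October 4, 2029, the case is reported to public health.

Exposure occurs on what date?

The case is reported to public health: Oct 4, 2029.
Isolation begins: Oct 4, 2029 − 9 days = Sep 25, 2029.
The test result is returned: Sep 25, 2029 − 25 days = Aug 31, 2029.
The patient is tested: Aug 31, 2029 − 15 days = Aug 16, 2029.
Symptom onset occurs: Aug 16, 2029 − 7 weeks = Jun 28, 2029.
The patient becomes infectious: Jun 28, 2029 − 4 weeks = May 31, 2029.
Exposure occurs: May 31, 2029 − 5 weeks = Apr 26, 2029.

Thursday, April 26, 2029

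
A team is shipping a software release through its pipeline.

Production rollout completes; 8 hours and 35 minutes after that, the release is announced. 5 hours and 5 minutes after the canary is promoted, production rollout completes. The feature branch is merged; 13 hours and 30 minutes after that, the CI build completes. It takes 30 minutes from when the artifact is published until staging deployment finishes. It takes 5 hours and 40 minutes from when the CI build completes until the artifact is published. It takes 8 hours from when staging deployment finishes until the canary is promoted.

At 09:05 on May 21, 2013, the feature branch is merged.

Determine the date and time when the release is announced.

The feature branch is merged: 09:05 May 21, 2013.
The CI build completes: 09:05 May 21, 2013 + 13h30m = 22:35 May 21, 2013.
The artifact is published: 22:35 May 21, 2013 + 5h40m = 04:15 May 22, 2013.
Staging deployment finishes: 04:15 May 22, 2013 + 30m = 04:45 May 22, 2013.
The canary is promoted: 04:45 May 22, 2013 + 8h = 12:45 May 22, 2013.
Production rollout completes: 12:45 May 22, 2013 + 5h05m = 17:50 May 22, 2013.
The release is announced: 17:50 May 22, 2013 + 8h35m = 02:25 May 23, 2013.

02:25 on May 23, 2013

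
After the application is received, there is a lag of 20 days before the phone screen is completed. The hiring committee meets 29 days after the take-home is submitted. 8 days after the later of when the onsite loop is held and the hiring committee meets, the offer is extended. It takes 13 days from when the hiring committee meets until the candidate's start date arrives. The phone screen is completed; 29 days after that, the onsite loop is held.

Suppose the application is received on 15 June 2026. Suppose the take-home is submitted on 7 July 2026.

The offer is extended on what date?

13 August 2026

The application is received: Jun 15, 2026.
The phone screen is completed: Jun 15, 2026 + 20 days = Jul 5, 2026.
The onsite loop is held: Jul 5, 2026 + 29 days = Aug 3, 2026.
The take-home is submitted: Jul 7, 2026.
The hiring committee meets: Jul 7, 2026 + 29 days = Aug 5, 2026.
Both prerequisites met — the onsite loop is held (Aug 3, 2026), the hiring committee meets (Aug 5, 2026); the later is Aug 5, 2026.
The offer is extended: Aug 5, 2026 + 8 days = Aug 13, 2026.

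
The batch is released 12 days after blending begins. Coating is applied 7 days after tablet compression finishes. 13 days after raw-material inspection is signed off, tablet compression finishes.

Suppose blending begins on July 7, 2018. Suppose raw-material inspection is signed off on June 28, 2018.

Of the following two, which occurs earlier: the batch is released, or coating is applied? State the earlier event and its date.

Coating is applied — July 18, 2018

Blending begins: Jul 7, 2018.
The batch is released: Jul 7, 2018 + 12 days = Jul 19, 2018.
Raw-material inspection is signed off: Jun 28, 2018.
Tablet compression finishes: Jun 28, 2018 + 13 days = Jul 11, 2018.
Coating is applied: Jul 11, 2018 + 7 days = Jul 18, 2018.
Comparing: the batch is released on Jul 19, 2018 vs coating is applied on Jul 18, 2018. Earlier: coating is applied.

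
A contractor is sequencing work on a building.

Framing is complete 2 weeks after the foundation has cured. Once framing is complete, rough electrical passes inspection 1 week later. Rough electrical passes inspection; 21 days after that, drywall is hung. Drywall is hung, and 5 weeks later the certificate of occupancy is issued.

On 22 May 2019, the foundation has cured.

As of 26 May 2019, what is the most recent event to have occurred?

The foundation has cured: May 22, 2019.
Framing is complete: May 22, 2019 + 2 weeks = Jun 5, 2019.
Rough electrical passes inspection: Jun 5, 2019 + 1 week = Jun 12, 2019.
Drywall is hung: Jun 12, 2019 + 21 days = Jul 3, 2019.
The certificate of occupancy is issued: Jul 3, 2019 + 5 weeks = Aug 7, 2019.
May 26, 2019 falls between when the foundation has cured (May 22, 2019) and when framing is complete (Jun 5, 2019).

The foundation has cured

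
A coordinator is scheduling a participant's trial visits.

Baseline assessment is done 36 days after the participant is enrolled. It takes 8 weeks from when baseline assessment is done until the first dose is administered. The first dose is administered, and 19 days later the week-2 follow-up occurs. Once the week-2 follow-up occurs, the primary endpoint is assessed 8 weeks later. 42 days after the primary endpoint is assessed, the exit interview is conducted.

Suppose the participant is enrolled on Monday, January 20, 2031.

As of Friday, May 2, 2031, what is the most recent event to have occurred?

The participant is enrolled: Jan 20, 2031.
Baseline assessment is done: Jan 20, 2031 + 36 days = Feb 25, 2031.
The first dose is administered: Feb 25, 2031 + 8 weeks = Apr 22, 2031.
The week-2 follow-up occurs: Apr 22, 2031 + 19 days = May 11, 2031.
The primary endpoint is assessed: May 11, 2031 + 8 weeks = Jul 6, 2031.
The exit interview is conducted: Jul 6, 2031 + 42 days = Aug 17, 2031.
May 2, 2031 falls between when the first dose is administered (Apr 22, 2031) and when the week-2 follow-up occurs (May 11, 2031).

The first dose is administered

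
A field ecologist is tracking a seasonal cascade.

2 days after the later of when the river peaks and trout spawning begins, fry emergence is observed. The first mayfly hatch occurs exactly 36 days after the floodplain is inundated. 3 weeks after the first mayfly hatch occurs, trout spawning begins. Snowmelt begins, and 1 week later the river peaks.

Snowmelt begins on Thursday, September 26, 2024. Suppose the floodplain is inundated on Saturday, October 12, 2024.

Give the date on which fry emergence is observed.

Snowmelt begins: Sep 26, 2024.
The river peaks: Sep 26, 2024 + 1 week = Oct 3, 2024.
The floodplain is inundated: Oct 12, 2024.
The first mayfly hatch occurs: Oct 12, 2024 + 36 days = Nov 17, 2024.
Trout spawning begins: Nov 17, 2024 + 3 weeks = Dec 8, 2024.
Both prerequisites met — the river peaks (Oct 3, 2024), trout spawning begins (Dec 8, 2024); the later is Dec 8, 2024.
Fry emergence is observed: Dec 8, 2024 + 2 days = Dec 10, 2024.

Tuesday, December 10, 2024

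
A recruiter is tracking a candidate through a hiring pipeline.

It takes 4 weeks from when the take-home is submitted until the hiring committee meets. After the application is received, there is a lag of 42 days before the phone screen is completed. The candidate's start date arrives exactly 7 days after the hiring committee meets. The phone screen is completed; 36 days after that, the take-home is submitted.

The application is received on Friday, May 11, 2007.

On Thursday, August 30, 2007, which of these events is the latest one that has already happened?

The application is received: May 11, 2007.
The phone screen is completed: May 11, 2007 + 42 days = Jun 22, 2007.
The take-home is submitted: Jun 22, 2007 + 36 days = Jul 28, 2007.
The hiring committee meets: Jul 28, 2007 + 4 weeks = Aug 25, 2007.
The candidate's start date arrives: Aug 25, 2007 + 7 days = Sep 1, 2007.
Aug 30, 2007 falls between when the hiring committee meets (Aug 25, 2007) and when the candidate's start date arrives (Sep 1, 2007).

The hiring committee meets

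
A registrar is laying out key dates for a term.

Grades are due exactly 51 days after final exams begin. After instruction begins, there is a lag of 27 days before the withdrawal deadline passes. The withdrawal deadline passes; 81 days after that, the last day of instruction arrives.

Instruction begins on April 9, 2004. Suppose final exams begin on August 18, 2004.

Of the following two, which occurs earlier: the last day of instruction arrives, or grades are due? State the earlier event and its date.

Instruction begins: Apr 9, 2004.
The withdrawal deadline passes: Apr 9, 2004 + 27 days = May 6, 2004.
The last day of instruction arrives: May 6, 2004 + 81 days = Jul 26, 2004.
Final exams begin: Aug 18, 2004.
Grades are due: Aug 18, 2004 + 51 days = Oct 8, 2004.
Comparing: the last day of instruction arrives on Jul 26, 2004 vs grades are due on Oct 8, 2004. Earlier: the last day of instruction arrives.

The last day of instruction arrives — July 26, 2004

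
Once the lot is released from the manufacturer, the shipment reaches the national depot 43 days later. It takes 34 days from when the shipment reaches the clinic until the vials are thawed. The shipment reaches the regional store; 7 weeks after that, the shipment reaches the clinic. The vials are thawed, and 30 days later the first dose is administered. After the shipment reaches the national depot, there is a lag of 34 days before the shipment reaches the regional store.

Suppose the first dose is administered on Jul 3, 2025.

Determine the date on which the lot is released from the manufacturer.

The first dose is administered: Jul 3, 2025.
The vials are thawed: Jul 3, 2025 − 30 days = Jun 3, 2025.
The shipment reaches the clinic: Jun 3, 2025 − 34 days = Apr 30, 2025.
The shipment reaches the regional store: Apr 30, 2025 − 7 weeks = Mar 12, 2025.
The shipment reaches the national depot: Mar 12, 2025 − 34 days = Feb 6, 2025.
The lot is released from the manufacturer: Feb 6, 2025 − 43 days = Dec 25, 2024.

Dec 25, 2024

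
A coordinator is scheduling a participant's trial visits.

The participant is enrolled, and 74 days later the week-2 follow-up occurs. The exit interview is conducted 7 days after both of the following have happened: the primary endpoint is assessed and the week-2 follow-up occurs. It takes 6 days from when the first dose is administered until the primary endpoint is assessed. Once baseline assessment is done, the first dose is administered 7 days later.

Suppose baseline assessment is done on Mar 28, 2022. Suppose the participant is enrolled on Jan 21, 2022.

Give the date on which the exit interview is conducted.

Baseline assessment is done: Mar 28, 2022.
The first dose is administered: Mar 28, 2022 + 7 days = Apr 4, 2022.
The primary endpoint is assessed: Apr 4, 2022 + 6 days = Apr 10, 2022.
The participant is enrolled: Jan 21, 2022.
The week-2 follow-up occurs: Jan 21, 2022 + 74 days = Apr 5, 2022.
Both prerequisites met — the primary endpoint is assessed (Apr 10, 2022), the week-2 follow-up occurs (Apr 5, 2022); the later is Apr 10, 2022.
The exit interview is conducted: Apr 10, 2022 + 7 days = Apr 17, 2022.

Apr 17, 2022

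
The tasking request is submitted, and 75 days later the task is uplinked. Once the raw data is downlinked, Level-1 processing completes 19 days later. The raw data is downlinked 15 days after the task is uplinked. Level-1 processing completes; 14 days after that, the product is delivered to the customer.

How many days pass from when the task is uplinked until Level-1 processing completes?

34 days

Causal path: the task is uplinked → the raw data is downlinked → Level-1 processing completes.
Total delay along the path: 15 + 19 = 34 days.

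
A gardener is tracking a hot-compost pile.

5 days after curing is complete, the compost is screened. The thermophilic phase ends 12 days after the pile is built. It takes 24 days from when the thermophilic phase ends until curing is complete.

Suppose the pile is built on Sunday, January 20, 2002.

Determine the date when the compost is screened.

Saturday, March 2, 2002

The pile is built: Jan 20, 2002.
The thermophilic phase ends: Jan 20, 2002 + 12 days = Feb 1, 2002.
Curing is complete: Feb 1, 2002 + 24 days = Feb 25, 2002.
The compost is screened: Feb 25, 2002 + 5 days = Mar 2, 2002.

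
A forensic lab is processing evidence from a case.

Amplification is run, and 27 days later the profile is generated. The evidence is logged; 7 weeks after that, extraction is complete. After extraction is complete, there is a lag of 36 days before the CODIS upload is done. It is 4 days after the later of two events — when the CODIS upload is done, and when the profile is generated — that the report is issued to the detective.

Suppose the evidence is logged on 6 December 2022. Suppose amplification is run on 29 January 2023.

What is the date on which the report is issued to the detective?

5 March 2023

The evidence is logged: Dec 6, 2022.
Extraction is complete: Dec 6, 2022 + 7 weeks = Jan 24, 2023.
The CODIS upload is done: Jan 24, 2023 + 36 days = Mar 1, 2023.
Amplification is run: Jan 29, 2023.
The profile is generated: Jan 29, 2023 + 27 days = Feb 25, 2023.
Both prerequisites met — the CODIS upload is done (Mar 1, 2023), the profile is generated (Feb 25, 2023); the later is Mar 1, 2023.
The report is issued to the detective: Mar 1, 2023 + 4 days = Mar 5, 2023.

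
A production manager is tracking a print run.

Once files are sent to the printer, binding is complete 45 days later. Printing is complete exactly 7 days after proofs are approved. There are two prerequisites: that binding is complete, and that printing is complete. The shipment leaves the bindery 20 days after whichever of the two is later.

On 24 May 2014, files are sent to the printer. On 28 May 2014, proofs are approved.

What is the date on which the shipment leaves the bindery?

28 July 2014

Files are sent to the printer: May 24, 2014.
Binding is complete: May 24, 2014 + 45 days = Jul 8, 2014.
Proofs are approved: May 28, 2014.
Printing is complete: May 28, 2014 + 7 days = Jun 4, 2014.
Both prerequisites met — binding is complete (Jul 8, 2014), printing is complete (Jun 4, 2014); the later is Jul 8, 2014.
The shipment leaves the bindery: Jul 8, 2014 + 20 days = Jul 28, 2014.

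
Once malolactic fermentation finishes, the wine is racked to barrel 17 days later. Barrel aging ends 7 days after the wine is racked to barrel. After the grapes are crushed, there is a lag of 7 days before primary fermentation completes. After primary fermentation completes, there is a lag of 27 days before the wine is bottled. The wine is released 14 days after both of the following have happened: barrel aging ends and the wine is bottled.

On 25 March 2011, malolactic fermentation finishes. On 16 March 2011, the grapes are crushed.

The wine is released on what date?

Malolactic fermentation finishes: Mar 25, 2011.
The wine is racked to barrel: Mar 25, 2011 + 17 days = Apr 11, 2011.
Barrel aging ends: Apr 11, 2011 + 7 days = Apr 18, 2011.
The grapes are crushed: Mar 16, 2011.
Primary fermentation completes: Mar 16, 2011 + 7 days = Mar 23, 2011.
The wine is bottled: Mar 23, 2011 + 27 days = Apr 19, 2011.
Both prerequisites met — barrel aging ends (Apr 18, 2011), the wine is bottled (Apr 19, 2011); the later is Apr 19, 2011.
The wine is released: Apr 19, 2011 + 14 days = May 3, 2011.

3 May 2011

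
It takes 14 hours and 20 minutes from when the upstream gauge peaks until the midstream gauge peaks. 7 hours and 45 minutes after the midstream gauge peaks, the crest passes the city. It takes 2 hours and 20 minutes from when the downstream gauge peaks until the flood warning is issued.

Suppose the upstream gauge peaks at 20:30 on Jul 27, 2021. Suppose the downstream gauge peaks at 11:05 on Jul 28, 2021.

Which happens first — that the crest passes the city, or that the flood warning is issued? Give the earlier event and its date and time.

The upstream gauge peaks: 20:30 Jul 27, 2021.
The midstream gauge peaks: 20:30 Jul 27, 2021 + 14h20m = 10:50 Jul 28, 2021.
The crest passes the city: 10:50 Jul 28, 2021 + 7h45m = 18:35 Jul 28, 2021.
The downstream gauge peaks: 11:05 Jul 28, 2021.
The flood warning is issued: 11:05 Jul 28, 2021 + 2h20m = 13:25 Jul 28, 2021.
Comparing: the crest passes the city at 18:35 Jul 28, 2021 vs the flood warning is issued at 13:25 Jul 28, 2021. Earlier: the flood warning is issued.

The flood warning is issued — 13:25 on Jul 28, 2021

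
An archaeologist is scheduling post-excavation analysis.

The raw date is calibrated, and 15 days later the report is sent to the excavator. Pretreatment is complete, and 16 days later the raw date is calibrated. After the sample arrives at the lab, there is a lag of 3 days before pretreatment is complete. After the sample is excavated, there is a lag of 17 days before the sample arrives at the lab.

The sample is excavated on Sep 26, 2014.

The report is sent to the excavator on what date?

Nov 16, 2014

The sample is excavated: Sep 26, 2014.
The sample arrives at the lab: Sep 26, 2014 + 17 days = Oct 13, 2014.
Pretreatment is complete: Oct 13, 2014 + 3 days = Oct 16, 2014.
The raw date is calibrated: Oct 16, 2014 + 16 days = Nov 1, 2014.
The report is sent to the excavator: Nov 1, 2014 + 15 days = Nov 16, 2014.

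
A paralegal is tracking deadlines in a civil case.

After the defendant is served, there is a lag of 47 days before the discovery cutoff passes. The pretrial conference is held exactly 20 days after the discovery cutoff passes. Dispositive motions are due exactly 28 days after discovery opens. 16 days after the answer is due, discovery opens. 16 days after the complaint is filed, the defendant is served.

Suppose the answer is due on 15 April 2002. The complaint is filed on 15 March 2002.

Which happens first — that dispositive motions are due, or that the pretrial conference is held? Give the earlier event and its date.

The answer is due: Apr 15, 2002.
Discovery opens: Apr 15, 2002 + 16 days = May 1, 2002.
Dispositive motions are due: May 1, 2002 + 28 days = May 29, 2002.
The complaint is filed: Mar 15, 2002.
The defendant is served: Mar 15, 2002 + 16 days = Mar 31, 2002.
The discovery cutoff passes: Mar 31, 2002 + 47 days = May 17, 2002.
The pretrial conference is held: May 17, 2002 + 20 days = Jun 6, 2002.
Comparing: dispositive motions are due on May 29, 2002 vs the pretrial conference is held on Jun 6, 2002. Earlier: dispositive motions are due.

Dispositive motions are due — 29 May 2002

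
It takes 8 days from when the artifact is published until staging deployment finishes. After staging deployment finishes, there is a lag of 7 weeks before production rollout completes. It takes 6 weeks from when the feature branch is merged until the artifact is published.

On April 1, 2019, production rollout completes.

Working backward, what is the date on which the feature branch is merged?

Production rollout completes: Apr 1, 2019.
Staging deployment finishes: Apr 1, 2019 − 7 weeks = Feb 11, 2019.
The artifact is published: Feb 11, 2019 − 8 days = Feb 3, 2019.
The feature branch is merged: Feb 3, 2019 − 6 weeks = Dec 23, 2018.

December 23, 2018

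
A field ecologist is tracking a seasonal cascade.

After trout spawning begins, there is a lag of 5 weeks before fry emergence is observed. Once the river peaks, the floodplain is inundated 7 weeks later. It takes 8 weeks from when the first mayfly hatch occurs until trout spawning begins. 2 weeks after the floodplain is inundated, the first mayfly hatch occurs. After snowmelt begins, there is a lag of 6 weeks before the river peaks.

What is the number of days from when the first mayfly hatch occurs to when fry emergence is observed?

91 days

Causal path: the first mayfly hatch occurs → trout spawning begins → fry emergence is observed.
Total delay along the path: 8 + 5 weeks = 13 weeks = 91 days.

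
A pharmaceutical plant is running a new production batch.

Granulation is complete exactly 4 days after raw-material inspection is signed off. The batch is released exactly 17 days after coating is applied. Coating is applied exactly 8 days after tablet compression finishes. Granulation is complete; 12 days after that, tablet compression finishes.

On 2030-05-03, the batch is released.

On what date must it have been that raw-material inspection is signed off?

2030-03-23

The batch is released: May 3, 2030.
Coating is applied: May 3, 2030 − 17 days = Apr 16, 2030.
Tablet compression finishes: Apr 16, 2030 − 8 days = Apr 8, 2030.
Granulation is complete: Apr 8, 2030 − 12 days = Mar 27, 2030.
Raw-material inspection is signed off: Mar 27, 2030 − 4 days = Mar 23, 2030.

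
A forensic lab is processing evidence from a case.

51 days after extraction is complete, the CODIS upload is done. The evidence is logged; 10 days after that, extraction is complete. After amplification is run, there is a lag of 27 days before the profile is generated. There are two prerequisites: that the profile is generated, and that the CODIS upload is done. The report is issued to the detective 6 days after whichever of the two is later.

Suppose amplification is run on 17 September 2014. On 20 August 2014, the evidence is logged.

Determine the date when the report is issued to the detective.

Amplification is run: Sep 17, 2014.
The profile is generated: Sep 17, 2014 + 27 days = Oct 14, 2014.
The evidence is logged: Aug 20, 2014.
Extraction is complete: Aug 20, 2014 + 10 days = Aug 30, 2014.
The CODIS upload is done: Aug 30, 2014 + 51 days = Oct 20, 2014.
Both prerequisites met — the profile is generated (Oct 14, 2014), the CODIS upload is done (Oct 20, 2014); the later is Oct 20, 2014.
The report is issued to the detective: Oct 20, 2014 + 6 days = Oct 26, 2014.

26 October 2014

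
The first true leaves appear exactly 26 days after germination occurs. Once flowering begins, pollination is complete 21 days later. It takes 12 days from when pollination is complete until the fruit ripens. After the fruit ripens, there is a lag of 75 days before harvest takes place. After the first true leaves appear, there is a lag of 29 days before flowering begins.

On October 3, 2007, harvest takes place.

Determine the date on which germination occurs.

Harvest takes place: Oct 3, 2007.
The fruit ripens: Oct 3, 2007 − 75 days = Jul 20, 2007.
Pollination is complete: Jul 20, 2007 − 12 days = Jul 8, 2007.
Flowering begins: Jul 8, 2007 − 21 days = Jun 17, 2007.
The first true leaves appear: Jun 17, 2007 − 29 days = May 19, 2007.
Germination occurs: May 19, 2007 − 26 days = Apr 23, 2007.

April 23, 2007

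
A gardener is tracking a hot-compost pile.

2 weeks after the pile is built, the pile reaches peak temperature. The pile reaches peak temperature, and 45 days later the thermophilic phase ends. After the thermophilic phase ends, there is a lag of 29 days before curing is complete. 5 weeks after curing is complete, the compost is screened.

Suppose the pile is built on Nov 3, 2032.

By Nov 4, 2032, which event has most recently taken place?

The pile is built: Nov 3, 2032.
The pile reaches peak temperature: Nov 3, 2032 + 2 weeks = Nov 17, 2032.
The thermophilic phase ends: Nov 17, 2032 + 45 days = Jan 1, 2033.
Curing is complete: Jan 1, 2033 + 29 days = Jan 30, 2033.
The compost is screened: Jan 30, 2033 + 5 weeks = Mar 6, 2033.
Nov 4, 2032 falls between when the pile is built (Nov 3, 2032) and when the pile reaches peak temperature (Nov 17, 2032).

The pile is built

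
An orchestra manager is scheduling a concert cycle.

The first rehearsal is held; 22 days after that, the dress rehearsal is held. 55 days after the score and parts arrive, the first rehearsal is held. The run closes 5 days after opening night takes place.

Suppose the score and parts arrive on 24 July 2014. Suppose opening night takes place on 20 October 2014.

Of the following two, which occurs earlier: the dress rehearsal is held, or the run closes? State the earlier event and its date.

The score and parts arrive: Jul 24, 2014.
The first rehearsal is held: Jul 24, 2014 + 55 days = Sep 17, 2014.
The dress rehearsal is held: Sep 17, 2014 + 22 days = Oct 9, 2014.
Opening night takes place: Oct 20, 2014.
The run closes: Oct 20, 2014 + 5 days = Oct 25, 2014.
Comparing: the dress rehearsal is held on Oct 9, 2014 vs the run closes on Oct 25, 2014. Earlier: the dress rehearsal is held.

The dress rehearsal is held — 9 October 2014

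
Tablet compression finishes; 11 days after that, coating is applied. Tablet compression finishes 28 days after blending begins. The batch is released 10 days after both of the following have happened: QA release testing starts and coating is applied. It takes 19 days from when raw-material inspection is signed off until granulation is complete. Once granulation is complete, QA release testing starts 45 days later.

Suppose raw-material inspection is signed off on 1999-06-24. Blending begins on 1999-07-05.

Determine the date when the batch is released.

Raw-material inspection is signed off: Jun 24, 1999.
Granulation is complete: Jun 24, 1999 + 19 days = Jul 13, 1999.
QA release testing starts: Jul 13, 1999 + 45 days = Aug 27, 1999.
Blending begins: Jul 5, 1999.
Tablet compression finishes: Jul 5, 1999 + 28 days = Aug 2, 1999.
Coating is applied: Aug 2, 1999 + 11 days = Aug 13, 1999.
Both prerequisites met — QA release testing starts (Aug 27, 1999), coating is applied (Aug 13, 1999); the later is Aug 27, 1999.
The batch is released: Aug 27, 1999 + 10 days = Sep 6, 1999.

1999-09-06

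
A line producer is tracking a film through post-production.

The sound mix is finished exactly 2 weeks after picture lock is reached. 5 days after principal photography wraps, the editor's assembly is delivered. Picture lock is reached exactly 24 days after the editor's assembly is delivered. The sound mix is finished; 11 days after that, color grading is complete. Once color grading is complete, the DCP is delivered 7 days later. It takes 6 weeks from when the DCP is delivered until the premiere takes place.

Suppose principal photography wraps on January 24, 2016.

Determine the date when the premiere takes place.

Principal photography wraps: Jan 24, 2016.
The editor's assembly is delivered: Jan 24, 2016 + 5 days = Jan 29, 2016.
Picture lock is reached: Jan 29, 2016 + 24 days = Feb 22, 2016.
The sound mix is finished: Feb 22, 2016 + 2 weeks = Mar 7, 2016.
Color grading is complete: Mar 7, 2016 + 11 days = Mar 18, 2016.
The DCP is delivered: Mar 18, 2016 + 7 days = Mar 25, 2016.
The premiere takes place: Mar 25, 2016 + 6 weeks = May 6, 2016.

May 6, 2016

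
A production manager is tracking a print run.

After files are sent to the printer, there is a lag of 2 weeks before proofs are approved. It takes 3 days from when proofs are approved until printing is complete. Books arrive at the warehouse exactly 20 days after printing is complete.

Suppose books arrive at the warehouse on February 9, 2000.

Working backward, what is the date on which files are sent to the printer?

January 3, 2000

Books arrive at the warehouse: Feb 9, 2000.
Printing is complete: Feb 9, 2000 − 20 days = Jan 20, 2000.
Proofs are approved: Jan 20, 2000 − 3 days = Jan 17, 2000.
Files are sent to the printer: Jan 17, 2000 − 2 weeks = Jan 3, 2000.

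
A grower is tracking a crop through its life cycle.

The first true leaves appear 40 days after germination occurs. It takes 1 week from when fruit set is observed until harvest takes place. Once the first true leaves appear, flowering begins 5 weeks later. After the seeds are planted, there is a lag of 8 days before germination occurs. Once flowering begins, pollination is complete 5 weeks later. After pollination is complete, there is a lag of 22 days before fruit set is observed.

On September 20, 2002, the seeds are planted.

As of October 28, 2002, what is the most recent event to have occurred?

Germination occurs

The seeds are planted: Sep 20, 2002.
Germination occurs: Sep 20, 2002 + 8 days = Sep 28, 2002.
The first true leaves appear: Sep 28, 2002 + 40 days = Nov 7, 2002.
Flowering begins: Nov 7, 2002 + 5 weeks = Dec 12, 2002.
Pollination is complete: Dec 12, 2002 + 5 weeks = Jan 16, 2003.
Fruit set is observed: Jan 16, 2003 + 22 days = Feb 7, 2003.
Harvest takes place: Feb 7, 2003 + 1 week = Feb 14, 2003.
Oct 28, 2002 falls between when germination occurs (Sep 28, 2002) and when the first true leaves appear (Nov 7, 2002).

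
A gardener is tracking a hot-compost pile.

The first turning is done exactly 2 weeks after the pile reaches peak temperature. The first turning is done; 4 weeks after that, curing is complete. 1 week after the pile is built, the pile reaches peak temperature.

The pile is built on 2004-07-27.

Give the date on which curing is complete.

The pile is built: Jul 27, 2004.
The pile reaches peak temperature: Jul 27, 2004 + 1 week = Aug 3, 2004.
The first turning is done: Aug 3, 2004 + 2 weeks = Aug 17, 2004.
Curing is complete: Aug 17, 2004 + 4 weeks = Sep 14, 2004.

2004-09-14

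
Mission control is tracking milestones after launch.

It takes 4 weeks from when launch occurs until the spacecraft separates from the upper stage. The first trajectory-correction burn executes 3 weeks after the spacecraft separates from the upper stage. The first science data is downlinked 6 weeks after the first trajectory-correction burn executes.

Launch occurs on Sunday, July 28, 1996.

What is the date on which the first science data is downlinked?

Sunday, October 27, 1996

Launch occurs: Jul 28, 1996.
The spacecraft separates from the upper stage: Jul 28, 1996 + 4 weeks = Aug 25, 1996.
The first trajectory-correction burn executes: Aug 25, 1996 + 3 weeks = Sep 15, 1996.
The first science data is downlinked: Sep 15, 1996 + 6 weeks = Oct 27, 1996.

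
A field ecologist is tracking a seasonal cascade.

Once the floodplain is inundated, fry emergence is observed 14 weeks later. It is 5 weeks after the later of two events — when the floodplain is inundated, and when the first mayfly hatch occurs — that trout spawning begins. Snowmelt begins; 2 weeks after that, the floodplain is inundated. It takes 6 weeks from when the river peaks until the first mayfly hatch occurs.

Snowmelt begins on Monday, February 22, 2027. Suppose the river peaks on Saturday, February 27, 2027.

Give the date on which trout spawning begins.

Snowmelt begins: Feb 22, 2027.
The floodplain is inundated: Feb 22, 2027 + 2 weeks = Mar 8, 2027.
The river peaks: Feb 27, 2027.
The first mayfly hatch occurs: Feb 27, 2027 + 6 weeks = Apr 10, 2027.
Both prerequisites met — the floodplain is inundated (Mar 8, 2027), the first mayfly hatch occurs (Apr 10, 2027); the later is Apr 10, 2027.
Trout spawning begins: Apr 10, 2027 + 5 weeks = May 15, 2027.

Saturday, May 15, 2027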